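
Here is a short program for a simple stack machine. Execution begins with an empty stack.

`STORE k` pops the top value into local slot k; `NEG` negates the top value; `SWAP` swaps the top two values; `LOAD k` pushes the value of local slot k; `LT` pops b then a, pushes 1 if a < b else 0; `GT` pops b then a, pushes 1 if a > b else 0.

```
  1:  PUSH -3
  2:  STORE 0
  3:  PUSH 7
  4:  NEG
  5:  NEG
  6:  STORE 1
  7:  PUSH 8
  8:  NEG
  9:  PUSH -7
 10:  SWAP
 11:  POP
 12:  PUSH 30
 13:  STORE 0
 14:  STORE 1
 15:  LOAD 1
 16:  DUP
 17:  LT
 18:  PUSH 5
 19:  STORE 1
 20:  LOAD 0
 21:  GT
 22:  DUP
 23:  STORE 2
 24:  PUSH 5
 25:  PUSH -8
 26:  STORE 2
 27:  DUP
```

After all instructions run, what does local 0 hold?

30

PUSH -3 : -3
STORE 0 : (empty)
PUSH 7  : 7
NEG     : -7
NEG     : 7
STORE 1 : (empty)
PUSH 8  : 8
NEG     : -8
PUSH -7 : -8 -7
SWAP    : -7 -8
POP     : -7
PUSH 30 : -7 30
STORE 0 : -7
STORE 1 : (empty)
LOAD 1  : -7
DUP     : -7 -7
LT      : 0
PUSH 5  : 0 5
STORE 1 : 0
LOAD 0  : 0 30
GT      : 0
DUP     : 0 0
STORE 2 : 0
PUSH 5  : 0 5
PUSH -8 : 0 5 -8
STORE 2 : 0 5
DUP     : 0 5 5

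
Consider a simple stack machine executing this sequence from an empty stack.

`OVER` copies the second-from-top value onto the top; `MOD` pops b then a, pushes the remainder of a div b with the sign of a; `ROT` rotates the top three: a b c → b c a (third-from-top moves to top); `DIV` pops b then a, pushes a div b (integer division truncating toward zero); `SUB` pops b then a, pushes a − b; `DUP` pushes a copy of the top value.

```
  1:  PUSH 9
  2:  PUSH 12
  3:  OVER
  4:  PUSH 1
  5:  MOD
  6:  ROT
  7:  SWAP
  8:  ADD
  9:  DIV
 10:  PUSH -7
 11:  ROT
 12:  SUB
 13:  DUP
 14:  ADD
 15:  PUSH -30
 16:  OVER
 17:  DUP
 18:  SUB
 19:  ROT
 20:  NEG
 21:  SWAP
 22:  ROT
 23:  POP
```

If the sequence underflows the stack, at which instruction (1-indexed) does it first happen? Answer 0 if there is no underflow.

PUSH 9  : [9]
PUSH 12 : [9, 12]
OVER    : [9, 12, 9]
PUSH 1  : [9, 12, 9, 1]
MOD     : [9, 12, 0]
ROT     : [12, 0, 9]
SWAP    : [12, 9, 0]
ADD     : [12, 9]
DIV     : [1]
PUSH -7 : [1, -7]
ROT  — needs 3 operands, stack has 2 → underflow

11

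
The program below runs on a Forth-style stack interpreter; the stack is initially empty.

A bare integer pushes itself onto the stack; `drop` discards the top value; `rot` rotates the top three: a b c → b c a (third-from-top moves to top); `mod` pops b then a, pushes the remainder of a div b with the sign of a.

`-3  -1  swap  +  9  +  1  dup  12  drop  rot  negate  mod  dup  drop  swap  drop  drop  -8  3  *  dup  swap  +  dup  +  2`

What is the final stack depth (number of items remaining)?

2

-3     → -3
-1     → -3 -1
swap   → -1 -3
+      → -4
9      → -4 9
+      → 5
1      → 5 1
dup    → 5 1 1
12     → 5 1 1 12
drop   → 5 1 1
rot    → 1 1 5
negate → 1 1 -5
mod    → 1 1
dup    → 1 1 1
drop   → 1 1
swap   → 1 1
drop   → 1
drop   → (empty)
-8     → -8
3      → -8 3
*      → -24
dup    → -24 -24
swap   → -24 -24
+      → -48
dup    → -48 -48
+      → -96
2      → -96 2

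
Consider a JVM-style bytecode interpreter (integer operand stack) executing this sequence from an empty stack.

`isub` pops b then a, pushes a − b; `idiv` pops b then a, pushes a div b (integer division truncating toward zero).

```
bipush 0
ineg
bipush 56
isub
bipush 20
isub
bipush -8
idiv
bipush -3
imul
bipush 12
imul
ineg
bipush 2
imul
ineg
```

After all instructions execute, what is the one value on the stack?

-648

bipush 0  → [0]
ineg      → [0]
bipush 56 → [0, 56]
isub      → [-56]
bipush 20 → [-56, 20]
isub      → [-76]
bipush -8 → [-76, -8]
idiv      → [9]
bipush -3 → [9, -3]
imul      → [-27]
bipush 12 → [-27, 12]
imul      → [-324]
ineg      → [324]
bipush 2  → [324, 2]
imul      → [648]
ineg      → [-648]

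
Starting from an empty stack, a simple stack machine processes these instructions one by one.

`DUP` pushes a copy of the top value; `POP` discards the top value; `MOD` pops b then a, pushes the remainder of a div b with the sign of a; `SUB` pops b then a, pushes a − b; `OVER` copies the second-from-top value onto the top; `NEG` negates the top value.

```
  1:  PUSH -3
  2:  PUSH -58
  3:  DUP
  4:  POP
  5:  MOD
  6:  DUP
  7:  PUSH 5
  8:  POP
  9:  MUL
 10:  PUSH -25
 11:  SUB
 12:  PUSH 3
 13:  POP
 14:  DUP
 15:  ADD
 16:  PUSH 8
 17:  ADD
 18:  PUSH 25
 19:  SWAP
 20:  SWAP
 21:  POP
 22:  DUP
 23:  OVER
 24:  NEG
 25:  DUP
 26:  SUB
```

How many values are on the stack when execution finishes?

PUSH -3  -> [-3]
PUSH -58 -> [-3, -58]
DUP      -> [-3, -58, -58]
POP      -> [-3, -58]
MOD      -> [-3]
DUP      -> [-3, -3]
PUSH 5   -> [-3, -3, 5]
POP      -> [-3, -3]
MUL      -> [9]
PUSH -25 -> [9, -25]
SUB      -> [34]
PUSH 3   -> [34, 3]
POP      -> [34]
DUP      -> [34, 34]
ADD      -> [68]
PUSH 8   -> [68, 8]
ADD      -> [76]
PUSH 25  -> [76, 25]
SWAP     -> [25, 76]
SWAP     -> [76, 25]
POP      -> [76]
DUP      -> [76, 76]
OVER     -> [76, 76, 76]
NEG      -> [76, 76, -76]
DUP      -> [76, 76, -76, -76]
SUB      -> [76, 76, 0]

3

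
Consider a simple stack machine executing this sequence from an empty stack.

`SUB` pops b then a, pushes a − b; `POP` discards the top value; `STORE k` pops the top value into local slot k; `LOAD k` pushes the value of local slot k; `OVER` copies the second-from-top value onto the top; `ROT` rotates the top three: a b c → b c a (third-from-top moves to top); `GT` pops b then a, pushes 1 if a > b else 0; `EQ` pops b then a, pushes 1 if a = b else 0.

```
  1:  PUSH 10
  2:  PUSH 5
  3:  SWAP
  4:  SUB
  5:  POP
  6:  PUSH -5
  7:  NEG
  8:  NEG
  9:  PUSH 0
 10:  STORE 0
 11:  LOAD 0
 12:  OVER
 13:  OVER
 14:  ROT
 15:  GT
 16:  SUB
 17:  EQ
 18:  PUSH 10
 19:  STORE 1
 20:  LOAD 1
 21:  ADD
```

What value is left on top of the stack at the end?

11

PUSH 10  [10]
PUSH 5   [10, 5]
SWAP     [5, 10]
SUB      [-5]
POP      []
PUSH -5  [-5]
NEG      [5]
NEG      [-5]
PUSH 0   [-5, 0]
STORE 0  [-5]
LOAD 0   [-5, 0]
OVER     [-5, 0, -5]
OVER     [-5, 0, -5, 0]
ROT      [-5, -5, 0, 0]
GT       [-5, -5, 0]
SUB      [-5, -5]
EQ       [1]
PUSH 10  [1, 10]
STORE 1  [1]
LOAD 1   [1, 10]
ADD      [11]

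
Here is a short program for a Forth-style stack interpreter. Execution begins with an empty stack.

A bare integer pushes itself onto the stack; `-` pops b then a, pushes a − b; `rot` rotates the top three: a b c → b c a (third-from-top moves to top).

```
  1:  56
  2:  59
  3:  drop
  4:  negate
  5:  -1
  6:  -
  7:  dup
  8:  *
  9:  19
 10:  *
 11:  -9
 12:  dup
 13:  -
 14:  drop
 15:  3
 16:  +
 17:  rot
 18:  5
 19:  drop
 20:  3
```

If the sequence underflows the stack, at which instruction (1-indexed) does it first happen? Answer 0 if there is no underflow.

17

56     → 56
59     → 56 59
drop   → 56
negate → -56
-1     → -56 -1
-      → -55
dup    → -55 -55
*      → 3025
19     → 3025 19
*      → 57475
-9     → 57475 -9
dup    → 57475 -9 -9
-      → 57475 0
drop   → 57475
3      → 57475 3
+      → 57478
rot  — needs 3 operands, stack has 1 → underflow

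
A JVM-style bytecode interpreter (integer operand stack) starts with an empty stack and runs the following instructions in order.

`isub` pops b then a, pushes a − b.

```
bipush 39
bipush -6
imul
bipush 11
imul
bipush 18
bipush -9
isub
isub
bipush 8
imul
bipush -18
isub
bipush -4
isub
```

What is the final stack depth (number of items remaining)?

bipush 39  -> 39
bipush -6  -> 39 -6
imul       -> -234
bipush 11  -> -234 11
imul       -> -2574
bipush 18  -> -2574 18
bipush -9  -> -2574 18 -9
isub       -> -2574 27
isub       -> -2601
bipush 8   -> -2601 8
imul       -> -20808
bipush -18 -> -20808 -18
isub       -> -20790
bipush -4  -> -20790 -4
isub       -> -20786

1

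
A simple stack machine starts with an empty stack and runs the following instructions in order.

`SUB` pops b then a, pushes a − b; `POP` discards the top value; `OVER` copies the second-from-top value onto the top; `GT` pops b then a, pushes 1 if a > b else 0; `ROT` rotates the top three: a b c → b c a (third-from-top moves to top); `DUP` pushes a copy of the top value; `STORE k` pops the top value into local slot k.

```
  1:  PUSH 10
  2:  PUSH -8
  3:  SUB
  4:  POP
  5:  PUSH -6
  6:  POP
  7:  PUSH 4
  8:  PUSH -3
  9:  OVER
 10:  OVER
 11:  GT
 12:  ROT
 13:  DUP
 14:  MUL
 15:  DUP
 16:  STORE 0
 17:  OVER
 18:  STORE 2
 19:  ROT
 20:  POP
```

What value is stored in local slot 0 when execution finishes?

16

PUSH 10  [10]
PUSH -8  [10, -8]
SUB      [18]
POP      []
PUSH -6  [-6]
POP      []
PUSH 4   [4]
PUSH -3  [4, -3]
OVER     [4, -3, 4]
OVER     [4, -3, 4, -3]
GT       [4, -3, 1]
ROT      [-3, 1, 4]
DUP      [-3, 1, 4, 4]
MUL      [-3, 1, 16]
DUP      [-3, 1, 16, 16]
STORE 0  [-3, 1, 16]
OVER     [-3, 1, 16, 1]
STORE 2  [-3, 1, 16]
ROT      [1, 16, -3]
POP      [1, 16]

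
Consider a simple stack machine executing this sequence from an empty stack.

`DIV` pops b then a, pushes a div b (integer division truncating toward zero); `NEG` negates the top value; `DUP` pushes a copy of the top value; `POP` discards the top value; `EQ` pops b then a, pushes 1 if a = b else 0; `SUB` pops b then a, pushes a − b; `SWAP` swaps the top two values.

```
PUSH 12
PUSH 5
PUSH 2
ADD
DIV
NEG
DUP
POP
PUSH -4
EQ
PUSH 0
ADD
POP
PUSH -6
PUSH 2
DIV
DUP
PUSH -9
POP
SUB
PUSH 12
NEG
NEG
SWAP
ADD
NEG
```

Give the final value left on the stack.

PUSH 12 : [12]
PUSH 5  : [12, 5]
PUSH 2  : [12, 5, 2]
ADD     : [12, 7]
DIV     : [1]
NEG     : [-1]
DUP     : [-1, -1]
POP     : [-1]
PUSH -4 : [-1, -4]
EQ      : [0]
PUSH 0  : [0, 0]
ADD     : [0]
POP     : []
PUSH -6 : [-6]
PUSH 2  : [-6, 2]
DIV     : [-3]
DUP     : [-3, -3]
PUSH -9 : [-3, -3, -9]
POP     : [-3, -3]
SUB     : [0]
PUSH 12 : [0, 12]
NEG     : [0, -12]
NEG     : [0, 12]
SWAP    : [12, 0]
ADD     : [12]
NEG     : [-12]

-12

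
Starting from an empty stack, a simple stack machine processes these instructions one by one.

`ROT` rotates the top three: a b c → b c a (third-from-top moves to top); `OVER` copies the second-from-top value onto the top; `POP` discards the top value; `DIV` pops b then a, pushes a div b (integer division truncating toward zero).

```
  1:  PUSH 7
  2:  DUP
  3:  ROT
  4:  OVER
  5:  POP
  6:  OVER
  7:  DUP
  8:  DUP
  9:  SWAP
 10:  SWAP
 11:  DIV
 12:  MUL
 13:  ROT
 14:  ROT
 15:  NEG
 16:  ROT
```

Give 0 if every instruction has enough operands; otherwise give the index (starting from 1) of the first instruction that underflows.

3

PUSH 7 : 7
DUP    : 7 7
ROT  — needs 3 operands, stack has 2 → underflow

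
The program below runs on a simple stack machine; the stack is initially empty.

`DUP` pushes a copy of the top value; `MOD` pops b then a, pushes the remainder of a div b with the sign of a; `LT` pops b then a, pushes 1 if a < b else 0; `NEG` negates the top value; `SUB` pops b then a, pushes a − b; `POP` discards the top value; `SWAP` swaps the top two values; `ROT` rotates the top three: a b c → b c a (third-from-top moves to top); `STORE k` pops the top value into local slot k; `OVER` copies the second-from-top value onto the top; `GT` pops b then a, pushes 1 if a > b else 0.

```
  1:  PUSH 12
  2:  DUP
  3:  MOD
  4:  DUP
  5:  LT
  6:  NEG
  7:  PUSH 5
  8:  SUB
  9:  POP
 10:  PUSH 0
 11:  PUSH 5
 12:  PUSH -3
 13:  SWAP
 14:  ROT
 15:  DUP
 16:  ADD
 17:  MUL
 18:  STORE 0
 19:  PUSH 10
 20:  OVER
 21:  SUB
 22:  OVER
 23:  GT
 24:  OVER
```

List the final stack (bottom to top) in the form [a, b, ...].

PUSH 12 → 12
DUP     → 12 12
MOD     → 0
DUP     → 0 0
LT      → 0
NEG     → 0
PUSH 5  → 0 5
SUB     → -5
POP     → (empty)
PUSH 0  → 0
PUSH 5  → 0 5
PUSH -3 → 0 5 -3
SWAP    → 0 -3 5
ROT     → -3 5 0
DUP     → -3 5 0 0
ADD     → -3 5 0
MUL     → -3 0
STORE 0 → -3
PUSH 10 → -3 10
OVER    → -3 10 -3
SUB     → -3 13
OVER    → -3 13 -3
GT      → -3 1
OVER    → -3 1 -3

[-3, 1, -3]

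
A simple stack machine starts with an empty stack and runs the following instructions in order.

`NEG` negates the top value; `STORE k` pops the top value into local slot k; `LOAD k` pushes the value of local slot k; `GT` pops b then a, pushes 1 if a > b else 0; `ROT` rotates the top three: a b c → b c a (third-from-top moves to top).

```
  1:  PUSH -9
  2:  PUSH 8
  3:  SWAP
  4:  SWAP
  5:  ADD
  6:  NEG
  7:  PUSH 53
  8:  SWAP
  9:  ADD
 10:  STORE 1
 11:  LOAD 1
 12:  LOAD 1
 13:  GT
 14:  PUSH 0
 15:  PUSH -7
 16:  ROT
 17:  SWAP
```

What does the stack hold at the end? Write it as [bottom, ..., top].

[0, 0, -7]

PUSH -9 -> [-9]
PUSH 8  -> [-9, 8]
SWAP    -> [8, -9]
SWAP    -> [-9, 8]
ADD     -> [-1]
NEG     -> [1]
PUSH 53 -> [1, 53]
SWAP    -> [53, 1]
ADD     -> [54]
STORE 1 -> []
LOAD 1  -> [54]
LOAD 1  -> [54, 54]
GT      -> [0]
PUSH 0  -> [0, 0]
PUSH -7 -> [0, 0, -7]
ROT     -> [0, -7, 0]
SWAP    -> [0, 0, -7]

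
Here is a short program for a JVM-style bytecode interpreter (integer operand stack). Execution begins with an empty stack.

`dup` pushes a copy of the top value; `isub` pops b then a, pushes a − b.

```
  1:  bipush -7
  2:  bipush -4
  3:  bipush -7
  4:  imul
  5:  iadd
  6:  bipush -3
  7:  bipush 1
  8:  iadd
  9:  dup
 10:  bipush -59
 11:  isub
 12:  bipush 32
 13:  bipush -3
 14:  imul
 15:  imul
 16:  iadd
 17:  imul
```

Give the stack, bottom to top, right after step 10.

bipush -7   [-7]
bipush -4   [-7, -4]
bipush -7   [-7, -4, -7]
imul        [-7, 28]
iadd        [21]
bipush -3   [21, -3]
bipush 1    [21, -3, 1]
iadd        [21, -2]
dup         [21, -2, -2]
bipush -59  [21, -2, -2, -59]

[21, -2, -2, -59]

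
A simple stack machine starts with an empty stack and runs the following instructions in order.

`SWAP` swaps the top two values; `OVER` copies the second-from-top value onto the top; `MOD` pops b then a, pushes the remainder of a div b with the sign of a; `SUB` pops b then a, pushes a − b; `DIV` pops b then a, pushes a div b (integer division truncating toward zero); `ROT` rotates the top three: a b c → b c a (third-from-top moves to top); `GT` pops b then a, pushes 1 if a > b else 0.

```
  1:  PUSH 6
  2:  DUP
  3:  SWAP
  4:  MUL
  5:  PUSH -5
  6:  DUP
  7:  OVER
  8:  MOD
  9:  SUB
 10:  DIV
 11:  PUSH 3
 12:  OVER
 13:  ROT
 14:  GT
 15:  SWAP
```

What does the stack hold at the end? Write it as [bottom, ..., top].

[0, 3]

PUSH 6  : 6
DUP     : 6 6
SWAP    : 6 6
MUL     : 36
PUSH -5 : 36 -5
DUP     : 36 -5 -5
OVER    : 36 -5 -5 -5
MOD     : 36 -5 0
SUB     : 36 -5
DIV     : -7
PUSH 3  : -7 3
OVER    : -7 3 -7
ROT     : 3 -7 -7
GT      : 3 0
SWAP    : 0 3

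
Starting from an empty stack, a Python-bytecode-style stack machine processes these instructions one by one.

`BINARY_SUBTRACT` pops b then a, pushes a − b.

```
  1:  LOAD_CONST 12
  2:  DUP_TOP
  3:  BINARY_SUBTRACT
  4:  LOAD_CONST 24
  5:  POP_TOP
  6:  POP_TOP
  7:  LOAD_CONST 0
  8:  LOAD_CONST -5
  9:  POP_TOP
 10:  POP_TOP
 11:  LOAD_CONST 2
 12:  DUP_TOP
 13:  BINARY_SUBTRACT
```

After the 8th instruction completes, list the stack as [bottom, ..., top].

LOAD_CONST 12   → [12]
DUP_TOP         → [12, 12]
BINARY_SUBTRACT → [0]
LOAD_CONST 24   → [0, 24]
POP_TOP         → [0]
POP_TOP         → []
LOAD_CONST 0    → [0]
LOAD_CONST -5   → [0, -5]

[0, -5]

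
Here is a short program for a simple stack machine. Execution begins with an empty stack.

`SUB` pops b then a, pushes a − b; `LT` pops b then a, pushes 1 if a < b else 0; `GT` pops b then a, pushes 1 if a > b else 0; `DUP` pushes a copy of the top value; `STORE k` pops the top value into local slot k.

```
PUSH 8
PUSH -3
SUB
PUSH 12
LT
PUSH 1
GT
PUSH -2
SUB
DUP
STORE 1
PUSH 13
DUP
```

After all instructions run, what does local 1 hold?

2

PUSH 8  → [8]
PUSH -3 → [8, -3]
SUB     → [11]
PUSH 12 → [11, 12]
LT      → [1]
PUSH 1  → [1, 1]
GT      → [0]
PUSH -2 → [0, -2]
SUB     → [2]
DUP     → [2, 2]
STORE 1 → [2]
PUSH 13 → [2, 13]
DUP     → [2, 13, 13]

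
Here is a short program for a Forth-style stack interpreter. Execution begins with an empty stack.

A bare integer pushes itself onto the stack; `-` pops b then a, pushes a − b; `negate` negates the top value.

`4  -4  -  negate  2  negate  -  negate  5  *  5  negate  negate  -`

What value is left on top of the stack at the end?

25

4      -> [4]
-4     -> [4, -4]
-      -> [8]
negate -> [-8]
2      -> [-8, 2]
negate -> [-8, -2]
-      -> [-6]
negate -> [6]
5      -> [6, 5]
*      -> [30]
5      -> [30, 5]
negate -> [30, -5]
negate -> [30, 5]
-      -> [25]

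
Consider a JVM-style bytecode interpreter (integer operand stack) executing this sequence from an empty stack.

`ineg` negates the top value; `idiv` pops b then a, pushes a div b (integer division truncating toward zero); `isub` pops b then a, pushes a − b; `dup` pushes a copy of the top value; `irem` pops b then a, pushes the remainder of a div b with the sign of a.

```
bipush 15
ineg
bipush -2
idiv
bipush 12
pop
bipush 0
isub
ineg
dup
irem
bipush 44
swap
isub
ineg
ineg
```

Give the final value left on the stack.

bipush 15 -> [15]
ineg      -> [-15]
bipush -2 -> [-15, -2]
idiv      -> [7]
bipush 12 -> [7, 12]
pop       -> [7]
bipush 0  -> [7, 0]
isub      -> [7]
ineg      -> [-7]
dup       -> [-7, -7]
irem      -> [0]
bipush 44 -> [0, 44]
swap      -> [44, 0]
isub      -> [44]
ineg      -> [-44]
ineg      -> [44]

44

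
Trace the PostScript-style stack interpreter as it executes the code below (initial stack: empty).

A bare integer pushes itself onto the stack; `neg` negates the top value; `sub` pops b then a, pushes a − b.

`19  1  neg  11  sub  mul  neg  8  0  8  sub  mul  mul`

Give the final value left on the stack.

-14592

19  -> [19]
1   -> [19, 1]
neg -> [19, -1]
11  -> [19, -1, 11]
sub -> [19, -12]
mul -> [-228]
neg -> [228]
8   -> [228, 8]
0   -> [228, 8, 0]
8   -> [228, 8, 0, 8]
sub -> [228, 8, -8]
mul -> [228, -64]
mul -> [-14592]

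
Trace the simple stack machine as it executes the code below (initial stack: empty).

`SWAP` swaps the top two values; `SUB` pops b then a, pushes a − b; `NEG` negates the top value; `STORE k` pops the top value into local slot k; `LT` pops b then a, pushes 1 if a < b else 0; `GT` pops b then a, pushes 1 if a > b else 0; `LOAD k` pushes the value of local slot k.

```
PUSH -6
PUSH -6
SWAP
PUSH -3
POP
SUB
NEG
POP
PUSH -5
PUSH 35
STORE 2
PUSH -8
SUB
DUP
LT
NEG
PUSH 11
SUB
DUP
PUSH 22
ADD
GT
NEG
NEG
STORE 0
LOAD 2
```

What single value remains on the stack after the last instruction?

PUSH -6 : [-6]
PUSH -6 : [-6, -6]
SWAP    : [-6, -6]
PUSH -3 : [-6, -6, -3]
POP     : [-6, -6]
SUB     : [0]
NEG     : [0]
POP     : []
PUSH -5 : [-5]
PUSH 35 : [-5, 35]
STORE 2 : [-5]
PUSH -8 : [-5, -8]
SUB     : [3]
DUP     : [3, 3]
LT      : [0]
NEG     : [0]
PUSH 11 : [0, 11]
SUB     : [-11]
DUP     : [-11, -11]
PUSH 22 : [-11, -11, 22]
ADD     : [-11, 11]
GT      : [0]
NEG     : [0]
NEG     : [0]
STORE 0 : []
LOAD 2  : [35]

35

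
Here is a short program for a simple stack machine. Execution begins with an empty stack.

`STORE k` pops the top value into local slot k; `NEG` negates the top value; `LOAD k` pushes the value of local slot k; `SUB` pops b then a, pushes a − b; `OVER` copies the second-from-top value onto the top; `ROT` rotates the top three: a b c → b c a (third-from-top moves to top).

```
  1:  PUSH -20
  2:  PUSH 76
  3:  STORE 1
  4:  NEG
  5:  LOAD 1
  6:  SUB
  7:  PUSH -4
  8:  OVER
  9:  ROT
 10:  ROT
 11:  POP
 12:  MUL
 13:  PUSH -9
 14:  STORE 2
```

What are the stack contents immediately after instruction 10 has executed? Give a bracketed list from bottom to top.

PUSH -20 : [-20]
PUSH 76  : [-20, 76]
STORE 1  : [-20]
NEG      : [20]
LOAD 1   : [20, 76]
SUB      : [-56]
PUSH -4  : [-56, -4]
OVER     : [-56, -4, -56]
ROT      : [-4, -56, -56]
ROT      : [-56, -56, -4]

[-56, -56, -4]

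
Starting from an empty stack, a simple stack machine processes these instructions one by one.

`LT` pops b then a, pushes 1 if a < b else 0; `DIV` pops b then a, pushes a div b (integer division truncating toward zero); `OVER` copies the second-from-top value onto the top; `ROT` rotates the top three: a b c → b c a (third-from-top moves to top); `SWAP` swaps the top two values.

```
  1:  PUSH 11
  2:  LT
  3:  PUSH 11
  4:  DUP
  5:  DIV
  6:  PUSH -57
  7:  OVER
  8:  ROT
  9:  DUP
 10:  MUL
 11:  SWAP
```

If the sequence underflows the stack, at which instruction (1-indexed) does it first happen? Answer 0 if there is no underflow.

2

PUSH 11 -> [11]
LT  — needs 2 operands, stack has 1 → underflow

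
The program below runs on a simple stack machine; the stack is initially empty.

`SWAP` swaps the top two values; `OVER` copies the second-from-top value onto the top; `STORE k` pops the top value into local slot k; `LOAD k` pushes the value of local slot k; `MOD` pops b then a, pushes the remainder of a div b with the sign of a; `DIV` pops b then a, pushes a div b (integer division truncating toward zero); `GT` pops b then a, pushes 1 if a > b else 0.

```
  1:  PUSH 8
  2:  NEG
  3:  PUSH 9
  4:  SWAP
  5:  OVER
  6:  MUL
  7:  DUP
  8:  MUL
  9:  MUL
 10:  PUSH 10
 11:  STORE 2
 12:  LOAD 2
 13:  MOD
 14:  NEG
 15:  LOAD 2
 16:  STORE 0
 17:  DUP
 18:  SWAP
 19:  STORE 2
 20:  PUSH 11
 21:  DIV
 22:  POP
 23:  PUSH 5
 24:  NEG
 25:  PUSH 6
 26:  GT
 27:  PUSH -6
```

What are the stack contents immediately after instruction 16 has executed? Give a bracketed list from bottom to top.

PUSH 8   8
NEG      -8
PUSH 9   -8 9
SWAP     9 -8
OVER     9 -8 9
MUL      9 -72
DUP      9 -72 -72
MUL      9 5184
MUL      46656
PUSH 10  46656 10
STORE 2  46656
LOAD 2   46656 10
MOD      6
NEG      -6
LOAD 2   -6 10
STORE 0  -6

[-6]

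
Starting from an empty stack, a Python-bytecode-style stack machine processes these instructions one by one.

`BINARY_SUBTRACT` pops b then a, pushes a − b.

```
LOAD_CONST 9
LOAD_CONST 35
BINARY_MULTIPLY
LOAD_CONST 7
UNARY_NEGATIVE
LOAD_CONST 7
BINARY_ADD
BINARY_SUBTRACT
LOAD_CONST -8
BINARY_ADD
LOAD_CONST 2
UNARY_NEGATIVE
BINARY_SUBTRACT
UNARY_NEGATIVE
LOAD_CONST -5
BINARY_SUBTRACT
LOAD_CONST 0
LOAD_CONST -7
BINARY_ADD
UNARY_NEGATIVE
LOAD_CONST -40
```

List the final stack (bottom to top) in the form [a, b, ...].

[-304, 7, -40]

LOAD_CONST 9    : [9]
LOAD_CONST 35   : [9, 35]
BINARY_MULTIPLY : [315]
LOAD_CONST 7    : [315, 7]
UNARY_NEGATIVE  : [315, -7]
LOAD_CONST 7    : [315, -7, 7]
BINARY_ADD      : [315, 0]
BINARY_SUBTRACT : [315]
LOAD_CONST -8   : [315, -8]
BINARY_ADD      : [307]
LOAD_CONST 2    : [307, 2]
UNARY_NEGATIVE  : [307, -2]
BINARY_SUBTRACT : [309]
UNARY_NEGATIVE  : [-309]
LOAD_CONST -5   : [-309, -5]
BINARY_SUBTRACT : [-304]
LOAD_CONST 0    : [-304, 0]
LOAD_CONST -7   : [-304, 0, -7]
BINARY_ADD      : [-304, -7]
UNARY_NEGATIVE  : [-304, 7]
LOAD_CONST -40  : [-304, 7, -40]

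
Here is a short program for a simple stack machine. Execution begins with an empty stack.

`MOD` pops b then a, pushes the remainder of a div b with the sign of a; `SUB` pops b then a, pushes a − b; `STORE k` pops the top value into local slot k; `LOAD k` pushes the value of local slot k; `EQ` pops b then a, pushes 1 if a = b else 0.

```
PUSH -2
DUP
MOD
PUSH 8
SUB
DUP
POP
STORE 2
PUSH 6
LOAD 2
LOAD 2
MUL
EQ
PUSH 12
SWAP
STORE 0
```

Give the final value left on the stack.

12

PUSH -2 : [-2]
DUP     : [-2, -2]
MOD     : [0]
PUSH 8  : [0, 8]
SUB     : [-8]
DUP     : [-8, -8]
POP     : [-8]
STORE 2 : []
PUSH 6  : [6]
LOAD 2  : [6, -8]
LOAD 2  : [6, -8, -8]
MUL     : [6, 64]
EQ      : [0]
PUSH 12 : [0, 12]
SWAP    : [12, 0]
STORE 0 : [12]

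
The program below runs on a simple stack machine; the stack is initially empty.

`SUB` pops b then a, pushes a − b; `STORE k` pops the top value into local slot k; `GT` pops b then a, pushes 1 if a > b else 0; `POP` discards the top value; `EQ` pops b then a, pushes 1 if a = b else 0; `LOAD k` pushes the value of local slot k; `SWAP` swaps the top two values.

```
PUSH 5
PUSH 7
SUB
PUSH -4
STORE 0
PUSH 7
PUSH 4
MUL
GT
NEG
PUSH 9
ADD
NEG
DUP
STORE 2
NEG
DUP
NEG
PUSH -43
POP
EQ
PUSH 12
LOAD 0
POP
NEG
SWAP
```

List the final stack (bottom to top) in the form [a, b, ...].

[-12, 0]

PUSH 5   : 5
PUSH 7   : 5 7
SUB      : -2
PUSH -4  : -2 -4
STORE 0  : -2
PUSH 7   : -2 7
PUSH 4   : -2 7 4
MUL      : -2 28
GT       : 0
NEG      : 0
PUSH 9   : 0 9
ADD      : 9
NEG      : -9
DUP      : -9 -9
STORE 2  : -9
NEG      : 9
DUP      : 9 9
NEG      : 9 -9
PUSH -43 : 9 -9 -43
POP      : 9 -9
EQ       : 0
PUSH 12  : 0 12
LOAD 0   : 0 12 -4
POP      : 0 12
NEG      : 0 -12
SWAP     : -12 0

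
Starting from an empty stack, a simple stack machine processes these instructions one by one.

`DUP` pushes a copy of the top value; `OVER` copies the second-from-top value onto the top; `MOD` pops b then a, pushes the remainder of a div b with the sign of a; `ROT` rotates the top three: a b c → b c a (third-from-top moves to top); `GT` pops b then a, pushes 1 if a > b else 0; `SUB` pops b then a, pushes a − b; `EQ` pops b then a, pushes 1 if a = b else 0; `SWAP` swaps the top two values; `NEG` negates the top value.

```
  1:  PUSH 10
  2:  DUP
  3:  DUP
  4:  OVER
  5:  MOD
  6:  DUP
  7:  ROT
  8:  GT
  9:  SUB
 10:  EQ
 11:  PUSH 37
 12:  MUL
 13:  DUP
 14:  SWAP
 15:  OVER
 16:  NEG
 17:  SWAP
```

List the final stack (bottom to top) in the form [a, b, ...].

PUSH 10 -> 10
DUP     -> 10 10
DUP     -> 10 10 10
OVER    -> 10 10 10 10
MOD     -> 10 10 0
DUP     -> 10 10 0 0
ROT     -> 10 0 0 10
GT      -> 10 0 0
SUB     -> 10 0
EQ      -> 0
PUSH 37 -> 0 37
MUL     -> 0
DUP     -> 0 0
SWAP    -> 0 0
OVER    -> 0 0 0
NEG     -> 0 0 0
SWAP    -> 0 0 0

[0, 0, 0]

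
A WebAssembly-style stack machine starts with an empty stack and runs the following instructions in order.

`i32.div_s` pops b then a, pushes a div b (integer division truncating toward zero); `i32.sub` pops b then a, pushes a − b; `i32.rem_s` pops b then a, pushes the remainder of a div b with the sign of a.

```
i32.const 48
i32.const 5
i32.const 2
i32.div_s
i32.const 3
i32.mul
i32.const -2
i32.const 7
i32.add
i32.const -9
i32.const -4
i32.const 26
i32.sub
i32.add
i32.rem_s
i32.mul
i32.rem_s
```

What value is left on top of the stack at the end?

18

i32.const 48  [48]
i32.const 5   [48, 5]
i32.const 2   [48, 5, 2]
i32.div_s     [48, 2]
i32.const 3   [48, 2, 3]
i32.mul       [48, 6]
i32.const -2  [48, 6, -2]
i32.const 7   [48, 6, -2, 7]
i32.add       [48, 6, 5]
i32.const -9  [48, 6, 5, -9]
i32.const -4  [48, 6, 5, -9, -4]
i32.const 26  [48, 6, 5, -9, -4, 26]
i32.sub       [48, 6, 5, -9, -30]
i32.add       [48, 6, 5, -39]
i32.rem_s     [48, 6, 5]
i32.mul       [48, 30]
i32.rem_s     [18]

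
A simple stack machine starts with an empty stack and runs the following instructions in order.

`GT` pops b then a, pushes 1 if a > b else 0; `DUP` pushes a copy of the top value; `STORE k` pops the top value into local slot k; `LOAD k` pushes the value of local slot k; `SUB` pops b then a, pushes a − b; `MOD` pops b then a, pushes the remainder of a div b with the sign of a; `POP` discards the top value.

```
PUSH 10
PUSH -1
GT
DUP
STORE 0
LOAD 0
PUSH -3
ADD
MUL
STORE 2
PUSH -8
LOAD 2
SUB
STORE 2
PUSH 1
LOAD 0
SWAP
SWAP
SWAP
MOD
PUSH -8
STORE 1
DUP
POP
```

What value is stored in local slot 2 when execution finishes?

PUSH 10 → [10]
PUSH -1 → [10, -1]
GT      → [1]
DUP     → [1, 1]
STORE 0 → [1]
LOAD 0  → [1, 1]
PUSH -3 → [1, 1, -3]
ADD     → [1, -2]
MUL     → [-2]
STORE 2 → []
PUSH -8 → [-8]
LOAD 2  → [-8, -2]
SUB     → [-6]
STORE 2 → []
PUSH 1  → [1]
LOAD 0  → [1, 1]
SWAP    → [1, 1]
SWAP    → [1, 1]
SWAP    → [1, 1]
MOD     → [0]
PUSH -8 → [0, -8]
STORE 1 → [0]
DUP     → [0, 0]
POP     → [0]

-6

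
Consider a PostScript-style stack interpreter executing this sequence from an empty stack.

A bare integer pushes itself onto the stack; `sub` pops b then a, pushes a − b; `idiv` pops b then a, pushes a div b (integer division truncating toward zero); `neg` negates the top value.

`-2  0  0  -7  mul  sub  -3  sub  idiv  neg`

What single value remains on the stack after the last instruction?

-2   -> [-2]
0    -> [-2, 0]
0    -> [-2, 0, 0]
-7   -> [-2, 0, 0, -7]
mul  -> [-2, 0, 0]
sub  -> [-2, 0]
-3   -> [-2, 0, -3]
sub  -> [-2, 3]
idiv -> [0]
neg  -> [0]

0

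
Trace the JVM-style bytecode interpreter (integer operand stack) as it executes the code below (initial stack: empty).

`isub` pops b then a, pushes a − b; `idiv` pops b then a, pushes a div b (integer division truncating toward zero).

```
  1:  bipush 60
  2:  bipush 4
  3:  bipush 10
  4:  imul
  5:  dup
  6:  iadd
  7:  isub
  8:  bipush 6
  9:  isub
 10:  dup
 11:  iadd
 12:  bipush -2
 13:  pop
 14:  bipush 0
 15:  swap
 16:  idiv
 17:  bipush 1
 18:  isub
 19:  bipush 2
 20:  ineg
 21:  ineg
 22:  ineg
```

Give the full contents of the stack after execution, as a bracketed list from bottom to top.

bipush 60  [60]
bipush 4   [60, 4]
bipush 10  [60, 4, 10]
imul       [60, 40]
dup        [60, 40, 40]
iadd       [60, 80]
isub       [-20]
bipush 6   [-20, 6]
isub       [-26]
dup        [-26, -26]
iadd       [-52]
bipush -2  [-52, -2]
pop        [-52]
bipush 0   [-52, 0]
swap       [0, -52]
idiv       [0]
bipush 1   [0, 1]
isub       [-1]
bipush 2   [-1, 2]
ineg       [-1, -2]
ineg       [-1, 2]
ineg       [-1, -2]

[-1, -2]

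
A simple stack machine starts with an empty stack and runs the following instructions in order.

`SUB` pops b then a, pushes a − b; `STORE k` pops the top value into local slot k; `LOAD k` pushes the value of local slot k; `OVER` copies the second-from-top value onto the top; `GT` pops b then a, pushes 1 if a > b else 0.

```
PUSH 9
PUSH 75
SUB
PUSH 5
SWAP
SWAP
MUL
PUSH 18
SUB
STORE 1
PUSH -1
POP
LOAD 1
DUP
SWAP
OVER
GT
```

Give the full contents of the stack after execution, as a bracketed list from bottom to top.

PUSH 9  : 9
PUSH 75 : 9 75
SUB     : -66
PUSH 5  : -66 5
SWAP    : 5 -66
SWAP    : -66 5
MUL     : -330
PUSH 18 : -330 18
SUB     : -348
STORE 1 : (empty)
PUSH -1 : -1
POP     : (empty)
LOAD 1  : -348
DUP     : -348 -348
SWAP    : -348 -348
OVER    : -348 -348 -348
GT      : -348 0

[-348, 0]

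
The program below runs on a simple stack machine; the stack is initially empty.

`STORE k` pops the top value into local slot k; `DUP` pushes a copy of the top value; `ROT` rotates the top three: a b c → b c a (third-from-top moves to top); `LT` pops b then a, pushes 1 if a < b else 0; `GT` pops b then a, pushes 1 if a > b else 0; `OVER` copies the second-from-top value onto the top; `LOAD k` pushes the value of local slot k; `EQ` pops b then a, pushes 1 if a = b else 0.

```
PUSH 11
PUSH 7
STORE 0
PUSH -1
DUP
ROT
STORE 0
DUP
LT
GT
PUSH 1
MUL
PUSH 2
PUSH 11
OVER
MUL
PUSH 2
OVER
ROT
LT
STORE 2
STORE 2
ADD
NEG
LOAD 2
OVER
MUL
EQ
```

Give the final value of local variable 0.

11

PUSH 11 : 11
PUSH 7  : 11 7
STORE 0 : 11
PUSH -1 : 11 -1
DUP     : 11 -1 -1
ROT     : -1 -1 11
STORE 0 : -1 -1
DUP     : -1 -1 -1
LT      : -1 0
GT      : 0
PUSH 1  : 0 1
MUL     : 0
PUSH 2  : 0 2
PUSH 11 : 0 2 11
OVER    : 0 2 11 2
MUL     : 0 2 22
PUSH 2  : 0 2 22 2
OVER    : 0 2 22 2 22
ROT     : 0 2 2 22 22
LT      : 0 2 2 0
STORE 2 : 0 2 2
STORE 2 : 0 2
ADD     : 2
NEG     : -2
LOAD 2  : -2 2
OVER    : -2 2 -2
MUL     : -2 -4
EQ      : 0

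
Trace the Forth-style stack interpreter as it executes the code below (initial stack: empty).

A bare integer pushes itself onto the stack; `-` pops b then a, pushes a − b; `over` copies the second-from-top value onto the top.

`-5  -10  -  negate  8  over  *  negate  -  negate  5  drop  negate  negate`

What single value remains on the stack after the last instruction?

-5     : -5
-10    : -5 -10
-      : 5
negate : -5
8      : -5 8
over   : -5 8 -5
*      : -5 -40
negate : -5 40
-      : -45
negate : 45
5      : 45 5
drop   : 45
negate : -45
negate : 45

45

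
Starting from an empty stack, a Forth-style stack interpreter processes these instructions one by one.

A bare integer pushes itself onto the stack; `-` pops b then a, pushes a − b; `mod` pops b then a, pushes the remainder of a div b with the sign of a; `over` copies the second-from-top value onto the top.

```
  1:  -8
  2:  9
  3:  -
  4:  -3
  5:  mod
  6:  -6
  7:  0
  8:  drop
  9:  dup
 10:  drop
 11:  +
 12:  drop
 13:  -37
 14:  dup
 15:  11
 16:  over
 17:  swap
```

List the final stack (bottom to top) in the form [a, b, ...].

[-37, -37, -37, 11]

-8   -> [-8]
9    -> [-8, 9]
-    -> [-17]
-3   -> [-17, -3]
mod  -> [-2]
-6   -> [-2, -6]
0    -> [-2, -6, 0]
drop -> [-2, -6]
dup  -> [-2, -6, -6]
drop -> [-2, -6]
+    -> [-8]
drop -> []
-37  -> [-37]
dup  -> [-37, -37]
11   -> [-37, -37, 11]
over -> [-37, -37, 11, -37]
swap -> [-37, -37, -37, 11]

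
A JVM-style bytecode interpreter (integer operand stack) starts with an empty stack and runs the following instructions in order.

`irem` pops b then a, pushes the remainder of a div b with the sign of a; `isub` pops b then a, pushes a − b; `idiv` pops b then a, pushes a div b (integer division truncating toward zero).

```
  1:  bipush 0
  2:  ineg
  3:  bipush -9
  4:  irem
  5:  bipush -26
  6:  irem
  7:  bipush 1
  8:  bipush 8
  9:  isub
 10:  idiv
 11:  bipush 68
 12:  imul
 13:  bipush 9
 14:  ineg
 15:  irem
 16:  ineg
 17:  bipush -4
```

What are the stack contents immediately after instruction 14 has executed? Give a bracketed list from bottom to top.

bipush 0   → 0
ineg       → 0
bipush -9  → 0 -9
irem       → 0
bipush -26 → 0 -26
irem       → 0
bipush 1   → 0 1
bipush 8   → 0 1 8
isub       → 0 -7
idiv       → 0
bipush 68  → 0 68
imul       → 0
bipush 9   → 0 9
ineg       → 0 -9

[0, -9]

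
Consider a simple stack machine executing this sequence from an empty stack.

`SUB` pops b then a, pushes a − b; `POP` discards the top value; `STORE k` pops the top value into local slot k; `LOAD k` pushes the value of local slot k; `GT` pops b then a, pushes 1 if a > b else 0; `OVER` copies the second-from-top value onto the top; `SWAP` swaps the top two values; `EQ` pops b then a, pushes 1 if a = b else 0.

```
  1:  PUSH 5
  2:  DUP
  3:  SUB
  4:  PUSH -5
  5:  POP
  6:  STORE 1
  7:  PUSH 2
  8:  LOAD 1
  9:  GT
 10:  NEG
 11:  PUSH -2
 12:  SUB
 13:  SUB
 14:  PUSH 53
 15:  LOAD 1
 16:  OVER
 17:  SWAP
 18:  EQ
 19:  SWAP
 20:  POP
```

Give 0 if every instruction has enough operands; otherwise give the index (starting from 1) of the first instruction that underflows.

PUSH 5  -> [5]
DUP     -> [5, 5]
SUB     -> [0]
PUSH -5 -> [0, -5]
POP     -> [0]
STORE 1 -> []
PUSH 2  -> [2]
LOAD 1  -> [2, 0]
GT      -> [1]
NEG     -> [-1]
PUSH -2 -> [-1, -2]
SUB     -> [1]
SUB  — needs 2 operands, stack has 1 → underflow

13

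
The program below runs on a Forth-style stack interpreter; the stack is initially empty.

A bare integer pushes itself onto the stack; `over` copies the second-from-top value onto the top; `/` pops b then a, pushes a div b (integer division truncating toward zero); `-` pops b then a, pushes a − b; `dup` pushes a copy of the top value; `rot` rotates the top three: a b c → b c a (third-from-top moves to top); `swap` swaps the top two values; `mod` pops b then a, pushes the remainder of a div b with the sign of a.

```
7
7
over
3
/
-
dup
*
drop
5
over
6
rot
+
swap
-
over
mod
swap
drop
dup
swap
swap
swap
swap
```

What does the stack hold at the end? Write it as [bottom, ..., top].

[4, 4]

7    : [7]
7    : [7, 7]
over : [7, 7, 7]
3    : [7, 7, 7, 3]
/    : [7, 7, 2]
-    : [7, 5]
dup  : [7, 5, 5]
*    : [7, 25]
drop : [7]
5    : [7, 5]
over : [7, 5, 7]
6    : [7, 5, 7, 6]
rot  : [7, 7, 6, 5]
+    : [7, 7, 11]
swap : [7, 11, 7]
-    : [7, 4]
over : [7, 4, 7]
mod  : [7, 4]
swap : [4, 7]
drop : [4]
dup  : [4, 4]
swap : [4, 4]
swap : [4, 4]
swap : [4, 4]
swap : [4, 4]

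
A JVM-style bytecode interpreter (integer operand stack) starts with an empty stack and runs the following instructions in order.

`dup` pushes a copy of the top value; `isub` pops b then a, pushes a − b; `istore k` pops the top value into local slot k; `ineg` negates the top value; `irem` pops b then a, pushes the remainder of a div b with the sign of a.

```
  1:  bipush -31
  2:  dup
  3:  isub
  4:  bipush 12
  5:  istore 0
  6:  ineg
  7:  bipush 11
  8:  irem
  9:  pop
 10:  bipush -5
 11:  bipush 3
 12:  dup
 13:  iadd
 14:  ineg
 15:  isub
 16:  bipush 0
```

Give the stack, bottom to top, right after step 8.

[0]

bipush -31 → [-31]
dup        → [-31, -31]
isub       → [0]
bipush 12  → [0, 12]
istore 0   → [0]
ineg       → [0]
bipush 11  → [0, 11]
irem       → [0]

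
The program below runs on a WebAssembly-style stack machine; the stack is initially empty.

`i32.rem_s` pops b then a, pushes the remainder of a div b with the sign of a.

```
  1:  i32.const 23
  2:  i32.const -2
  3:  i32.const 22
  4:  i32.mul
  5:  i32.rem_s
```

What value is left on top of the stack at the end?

i32.const 23 -> 23
i32.const -2 -> 23 -2
i32.const 22 -> 23 -2 22
i32.mul      -> 23 -44
i32.rem_s    -> 23

23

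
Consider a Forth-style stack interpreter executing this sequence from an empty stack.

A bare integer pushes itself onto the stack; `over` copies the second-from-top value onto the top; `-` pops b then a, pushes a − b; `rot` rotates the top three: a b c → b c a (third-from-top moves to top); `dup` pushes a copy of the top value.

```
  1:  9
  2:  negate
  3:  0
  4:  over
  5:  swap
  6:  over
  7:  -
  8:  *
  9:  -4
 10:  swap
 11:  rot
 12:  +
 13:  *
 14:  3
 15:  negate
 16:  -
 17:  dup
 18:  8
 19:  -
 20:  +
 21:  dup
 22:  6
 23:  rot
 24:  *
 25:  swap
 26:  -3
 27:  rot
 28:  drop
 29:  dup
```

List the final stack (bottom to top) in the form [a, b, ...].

9      → 9
negate → -9
0      → -9 0
over   → -9 0 -9
swap   → -9 -9 0
over   → -9 -9 0 -9
-      → -9 -9 9
*      → -9 -81
-4     → -9 -81 -4
swap   → -9 -4 -81
rot    → -4 -81 -9
+      → -4 -90
*      → 360
3      → 360 3
negate → 360 -3
-      → 363
dup    → 363 363
8      → 363 363 8
-      → 363 355
+      → 718
dup    → 718 718
6      → 718 718 6
rot    → 718 6 718
*      → 718 4308
swap   → 4308 718
-3     → 4308 718 -3
rot    → 718 -3 4308
drop   → 718 -3
dup    → 718 -3 -3

[718, -3, -3]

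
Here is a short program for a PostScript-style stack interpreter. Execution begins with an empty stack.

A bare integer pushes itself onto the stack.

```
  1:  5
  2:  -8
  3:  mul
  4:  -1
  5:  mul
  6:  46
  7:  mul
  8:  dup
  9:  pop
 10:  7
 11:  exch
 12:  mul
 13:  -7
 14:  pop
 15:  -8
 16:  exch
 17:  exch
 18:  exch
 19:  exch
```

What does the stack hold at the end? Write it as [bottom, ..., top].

5    : 5
-8   : 5 -8
mul  : -40
-1   : -40 -1
mul  : 40
46   : 40 46
mul  : 1840
dup  : 1840 1840
pop  : 1840
7    : 1840 7
exch : 7 1840
mul  : 12880
-7   : 12880 -7
pop  : 12880
-8   : 12880 -8
exch : -8 12880
exch : 12880 -8
exch : -8 12880
exch : 12880 -8

[12880, -8]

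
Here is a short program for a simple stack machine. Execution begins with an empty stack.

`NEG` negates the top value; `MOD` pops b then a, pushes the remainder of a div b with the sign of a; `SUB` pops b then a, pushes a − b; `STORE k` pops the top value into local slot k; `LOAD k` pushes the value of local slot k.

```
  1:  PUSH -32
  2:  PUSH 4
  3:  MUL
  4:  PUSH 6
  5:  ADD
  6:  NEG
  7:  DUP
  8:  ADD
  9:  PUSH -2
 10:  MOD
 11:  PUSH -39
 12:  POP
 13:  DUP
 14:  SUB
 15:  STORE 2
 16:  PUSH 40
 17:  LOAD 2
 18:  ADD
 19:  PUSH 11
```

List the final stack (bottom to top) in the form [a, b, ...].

[40, 11]

PUSH -32 -> -32
PUSH 4   -> -32 4
MUL      -> -128
PUSH 6   -> -128 6
ADD      -> -122
NEG      -> 122
DUP      -> 122 122
ADD      -> 244
PUSH -2  -> 244 -2
MOD      -> 0
PUSH -39 -> 0 -39
POP      -> 0
DUP      -> 0 0
SUB      -> 0
STORE 2  -> (empty)
PUSH 40  -> 40
LOAD 2   -> 40 0
ADD      -> 40
PUSH 11  -> 40 11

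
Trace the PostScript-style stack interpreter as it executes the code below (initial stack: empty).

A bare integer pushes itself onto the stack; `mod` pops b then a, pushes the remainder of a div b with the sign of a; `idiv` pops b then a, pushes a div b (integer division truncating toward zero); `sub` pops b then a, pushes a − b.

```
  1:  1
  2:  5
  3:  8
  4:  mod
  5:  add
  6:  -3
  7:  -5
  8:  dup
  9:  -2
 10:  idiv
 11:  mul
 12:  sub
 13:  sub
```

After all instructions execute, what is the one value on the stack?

1    -> 1
5    -> 1 5
8    -> 1 5 8
mod  -> 1 5
add  -> 6
-3   -> 6 -3
-5   -> 6 -3 -5
dup  -> 6 -3 -5 -5
-2   -> 6 -3 -5 -5 -2
idiv -> 6 -3 -5 2
mul  -> 6 -3 -10
sub  -> 6 7
sub  -> -1

-1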